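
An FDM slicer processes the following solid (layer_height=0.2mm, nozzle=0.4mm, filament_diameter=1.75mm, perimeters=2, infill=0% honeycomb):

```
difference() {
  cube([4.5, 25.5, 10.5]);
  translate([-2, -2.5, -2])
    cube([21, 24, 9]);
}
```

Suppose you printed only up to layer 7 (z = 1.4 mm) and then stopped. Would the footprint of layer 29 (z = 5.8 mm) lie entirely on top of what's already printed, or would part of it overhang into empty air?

Compare the two slices. At z = 1.4: the cube is present — its section is the full 4.5×25.5 rectangle (area 114.75 mm²); the cube at (-2, -2.5) (footprint 21×24) is included at this height (area 504.00 mm²); Taking the first minus the rest: starting from the 4.5×25.5 cube (114.75 mm²), the 21×24 cube at (-2, -2.5) partially overlaps it — only the 96.75 mm² overlap (of its 504.00 mm²) is removed, clipping the outline — area = 18.00 mm². At z = 5.8: the cube (footprint 4.5×25.5) is included at this height (area 114.75 mm²); the cube at (-2, -2.5) is present — its section is the full 21×24 rectangle (area 504.00 mm²); After the difference (first − rest): starting from the 4.5×25.5 cube (114.75 mm²), the 21×24 cube at (-2, -2.5) partially overlaps it — only the 96.75 mm² overlap (of its 504.00 mm²) is removed, clipping the outline — area = 18.00 mm². Checking containment: the cross-section at z = 5.8 is a subset of the cross-section at z = 1.4.

entirely on top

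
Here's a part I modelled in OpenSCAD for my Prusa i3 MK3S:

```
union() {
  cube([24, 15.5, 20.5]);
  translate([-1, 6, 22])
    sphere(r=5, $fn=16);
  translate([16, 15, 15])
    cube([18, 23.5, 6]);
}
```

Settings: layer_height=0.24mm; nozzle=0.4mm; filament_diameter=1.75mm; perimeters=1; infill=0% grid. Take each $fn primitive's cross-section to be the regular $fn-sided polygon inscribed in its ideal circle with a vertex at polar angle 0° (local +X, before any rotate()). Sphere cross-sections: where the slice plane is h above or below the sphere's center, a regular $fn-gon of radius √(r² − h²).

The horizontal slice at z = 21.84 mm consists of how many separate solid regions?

1

At z = 21.84 mm: the cube does not reach this height (z outside [0, 20.5]); the sphere at (-1, 6): section is a regular 16-gon, circumradius = √(r²−h²) = √(5²−0.16²) = 4.997; the cube at (16, 15) is absent (z outside [15, 21]); Combining (union): only the r=5 sphere at (-1, 6) is present, so the union is just that shape — 1 connected region. The result has 1 disconnected region.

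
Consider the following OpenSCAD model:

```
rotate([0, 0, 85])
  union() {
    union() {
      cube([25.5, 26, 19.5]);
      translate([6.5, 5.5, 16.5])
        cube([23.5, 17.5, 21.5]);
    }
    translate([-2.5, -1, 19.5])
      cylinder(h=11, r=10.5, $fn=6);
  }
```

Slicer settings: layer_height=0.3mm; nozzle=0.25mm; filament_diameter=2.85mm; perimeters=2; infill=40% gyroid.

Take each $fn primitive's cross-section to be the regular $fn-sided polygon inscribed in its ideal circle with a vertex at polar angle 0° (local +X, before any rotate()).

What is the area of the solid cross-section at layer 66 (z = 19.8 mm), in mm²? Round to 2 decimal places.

697.69 mm²

At z = 19.8 mm: the cube is not intersected at this z (z outside [0, 19.5]); the cube at (6.5, 5.5) (footprint 23.5×17.5) is included at this height (area 411.25 mm²); Merging all regions: only the 23.5×17.5 cube at (6.5, 5.5) is present, so the union is just that shape — area = 411.25 mm²; the cylinder at (-2.5, -1): section is a regular 6-gon, circumradius r=10.5 (area = (6/2)·10.500²·sin(360°/6) = 286.44 mm²); Merging all regions: the 2 present regions are separate (no shared area or edge), so areas and boundary lengths simply add and each stays a separate island — area = 697.69 mm²; (whole slice rotated 85° about Z — lengths, areas and connectivity unchanged). Overall, the cross-section has 2 separate islands. Net area = 697.69 mm².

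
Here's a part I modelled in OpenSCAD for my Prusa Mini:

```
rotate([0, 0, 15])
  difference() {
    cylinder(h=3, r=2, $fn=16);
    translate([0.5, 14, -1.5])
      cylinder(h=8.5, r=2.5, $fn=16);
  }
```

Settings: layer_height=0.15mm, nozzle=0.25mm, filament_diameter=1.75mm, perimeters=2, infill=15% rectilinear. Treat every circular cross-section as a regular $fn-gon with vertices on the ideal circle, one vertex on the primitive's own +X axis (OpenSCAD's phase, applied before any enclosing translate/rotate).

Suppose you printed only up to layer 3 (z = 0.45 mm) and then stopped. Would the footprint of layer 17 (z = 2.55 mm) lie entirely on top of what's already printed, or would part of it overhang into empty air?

entirely on top

Compare the two slices. At z = 0.45: the cylinder: section is a regular 16-gon, circumradius r=2 (area = (16/2)·2.000²·sin(360°/16) = 12.25 mm²); the r=2.5 cylinder at (0.5, 14) contributes a regular 16-gon of circumradius 2.5 (area = (16/2)·2.500²·sin(360°/16) = 19.13 mm²); After the difference (first − rest): starting from the r=2 cylinder (12.25 mm²), the r=2.5 cylinder at (0.5, 14) misses the remaining region (no effect) — area = 12.25 mm²; (whole slice rotated 15° about Z — lengths, areas and connectivity unchanged). At z = 2.55: the cylinder: section is a regular 16-gon, circumradius r=2 (area = (16/2)·2.000²·sin(360°/16) = 12.25 mm²); the r=2.5 cylinder at (0.5, 14) gives a regular 16-gon of circumradius 2.5 (constant along its height) (area = (16/2)·2.500²·sin(360°/16) = 19.13 mm²); Taking the first minus the rest: starting from the r=2 cylinder (12.25 mm²), the r=2.5 cylinder at (0.5, 14) misses the remaining region (no effect) — area = 12.25 mm²; (whole slice rotated 15° about Z — lengths, areas and connectivity unchanged). Checking containment: the cross-section at z = 2.55 is a subset of the cross-section at z = 0.45.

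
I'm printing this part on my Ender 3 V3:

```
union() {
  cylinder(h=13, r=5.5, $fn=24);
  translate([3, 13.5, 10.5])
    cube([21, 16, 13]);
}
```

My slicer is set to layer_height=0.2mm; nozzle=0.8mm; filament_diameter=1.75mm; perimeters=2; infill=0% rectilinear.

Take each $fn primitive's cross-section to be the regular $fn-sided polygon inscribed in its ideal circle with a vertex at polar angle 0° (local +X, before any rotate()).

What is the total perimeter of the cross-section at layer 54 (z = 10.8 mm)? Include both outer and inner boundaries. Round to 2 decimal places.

108.46 mm

At z = 10.8 mm: the r=5.5 cylinder gives a regular 24-gon of circumradius 5.5 (constant along its height) (perimeter = 2·24·5.500·sin(180°/24) = 34.46 mm); the 21×16 cube at (3, 13.5) contributes its full rectangle (perimeter 74.00 mm); Taking the union: the 2 present regions are separate (no shared area or edge), so areas and boundary lengths simply add and each stays a separate island — boundary = 108.46 mm. Overall, the cross-section has 2 separate islands. Total boundary length (outer) = 108.46 mm.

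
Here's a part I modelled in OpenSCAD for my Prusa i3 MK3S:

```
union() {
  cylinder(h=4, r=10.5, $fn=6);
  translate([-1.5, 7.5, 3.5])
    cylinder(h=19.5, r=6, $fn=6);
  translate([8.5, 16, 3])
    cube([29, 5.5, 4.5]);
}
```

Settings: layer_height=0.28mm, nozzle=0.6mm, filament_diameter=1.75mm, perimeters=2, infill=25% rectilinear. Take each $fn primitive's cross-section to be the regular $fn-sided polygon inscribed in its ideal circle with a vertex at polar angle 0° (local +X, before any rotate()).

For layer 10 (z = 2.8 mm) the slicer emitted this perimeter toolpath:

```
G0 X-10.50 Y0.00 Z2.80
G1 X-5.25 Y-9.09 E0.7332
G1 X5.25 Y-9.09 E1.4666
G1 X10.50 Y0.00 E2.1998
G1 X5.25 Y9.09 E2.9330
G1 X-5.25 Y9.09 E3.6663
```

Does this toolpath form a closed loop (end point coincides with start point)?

no

Start point (G0): (-10.50, 0.00). End point (last G1): the path does not return to the start — open.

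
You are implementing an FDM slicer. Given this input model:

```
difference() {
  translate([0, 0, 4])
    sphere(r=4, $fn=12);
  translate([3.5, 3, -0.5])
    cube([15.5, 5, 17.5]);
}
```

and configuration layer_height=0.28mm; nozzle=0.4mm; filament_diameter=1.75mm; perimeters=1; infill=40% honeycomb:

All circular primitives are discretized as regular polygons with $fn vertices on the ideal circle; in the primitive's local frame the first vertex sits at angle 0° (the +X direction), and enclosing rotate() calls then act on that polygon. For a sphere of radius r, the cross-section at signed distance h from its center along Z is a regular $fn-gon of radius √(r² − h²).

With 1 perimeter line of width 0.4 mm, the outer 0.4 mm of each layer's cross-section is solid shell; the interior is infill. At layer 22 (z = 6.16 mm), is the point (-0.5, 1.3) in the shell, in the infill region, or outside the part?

infill

At z = 6.16 mm: the r=4 sphere slices to a regular 12-gon of circumradius 3.367 (√(r²−h²) with h=2.16 from center); the 15.5×5 cube at (3.5, 3) contributes its full rectangle; Subtracting the remaining from the first: starting from the r=4 sphere, the 15.5×5 cube at (3.5, 3) misses the remaining region (no effect) — 1 connected region. Overall, the cross-section is a single solid region. The nearest boundary edge runs (-1.68, 2.92)→(0.00, 3.37); distance from the point to it = 1.87 mm. The point is inside the cross-section and 1.87 mm from the nearest boundary — more than the 0.4 mm shell width (1 × 0.4), so it's in the infill interior.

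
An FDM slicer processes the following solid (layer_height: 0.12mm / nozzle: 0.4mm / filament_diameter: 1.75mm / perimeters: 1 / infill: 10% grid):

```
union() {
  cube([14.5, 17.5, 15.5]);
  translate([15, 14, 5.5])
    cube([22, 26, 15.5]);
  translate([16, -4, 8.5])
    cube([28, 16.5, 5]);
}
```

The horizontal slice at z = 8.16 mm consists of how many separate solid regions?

2

At z = 8.16 mm: the 14.5×17.5 cube contributes its full rectangle; the 22×26 cube at (15, 14) contributes its full rectangle; the cube at (16, -4) is not intersected at this z (z outside [8.5, 13.5]); Taking the union: the 2 present regions are separate (no shared area or edge), so areas and boundary lengths simply add and each stays a separate island — 2 connected regions. The result has 2 disconnected regions.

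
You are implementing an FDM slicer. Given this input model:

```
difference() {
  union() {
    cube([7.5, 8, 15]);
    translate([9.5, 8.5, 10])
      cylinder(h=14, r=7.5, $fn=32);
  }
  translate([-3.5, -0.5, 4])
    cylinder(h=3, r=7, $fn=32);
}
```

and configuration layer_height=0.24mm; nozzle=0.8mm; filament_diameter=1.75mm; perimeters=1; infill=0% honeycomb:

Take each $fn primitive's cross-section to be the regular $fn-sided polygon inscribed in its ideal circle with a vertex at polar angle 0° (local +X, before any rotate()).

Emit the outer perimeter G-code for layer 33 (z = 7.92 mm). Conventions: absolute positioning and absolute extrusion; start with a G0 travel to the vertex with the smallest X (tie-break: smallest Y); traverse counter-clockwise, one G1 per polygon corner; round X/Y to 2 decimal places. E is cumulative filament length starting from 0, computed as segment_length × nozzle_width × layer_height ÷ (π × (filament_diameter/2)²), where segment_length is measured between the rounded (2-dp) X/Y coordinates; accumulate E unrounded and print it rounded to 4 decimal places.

At z = 7.92 mm: the cube (footprint 7.5×8) is included at this height; the cylinder at (9.5, 8.5) is not intersected at this z (z outside [10, 24]); Merging all regions: only the 7.5×8 cube is present, so the union is just that shape — 1 connected region; the cylinder at (-3.5, -0.5) does not reach this height (z outside [4, 7]); Subtracting the remaining from the first: none of the subtracted shapes is present at this height, so the result so far is unchanged — 1 connected region. The outline is a single polygon with 4 vertices. Extrusion per mm of travel: 0.8 × 0.24 / (π × 0.875²) = 0.079824. Accumulating E over each segment gives final E = 2.4746.

G0 X0.00 Y0.00 Z7.92
G1 X7.50 Y0.00 E0.5987
G1 X7.50 Y8.00 E1.2373
G1 X0.00 Y8.00 E1.8360
G1 X0.00 Y0.00 E2.4746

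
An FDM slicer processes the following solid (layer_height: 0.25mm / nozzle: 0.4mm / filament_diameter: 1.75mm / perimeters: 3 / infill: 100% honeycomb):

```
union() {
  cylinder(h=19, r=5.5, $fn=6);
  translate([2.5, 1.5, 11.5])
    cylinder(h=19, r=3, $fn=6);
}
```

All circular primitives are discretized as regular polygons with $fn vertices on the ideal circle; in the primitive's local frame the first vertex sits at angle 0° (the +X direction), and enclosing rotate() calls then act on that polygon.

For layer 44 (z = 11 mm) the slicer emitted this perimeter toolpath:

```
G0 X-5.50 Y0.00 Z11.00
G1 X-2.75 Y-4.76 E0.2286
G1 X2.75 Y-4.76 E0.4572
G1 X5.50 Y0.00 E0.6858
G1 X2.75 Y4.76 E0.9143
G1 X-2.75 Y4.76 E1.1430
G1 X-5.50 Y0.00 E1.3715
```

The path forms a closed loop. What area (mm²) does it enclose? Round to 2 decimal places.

Apply the shoelace formula to the sequence of (X, Y) vertices; enclosed area = 78.54 mm².

78.54 mm²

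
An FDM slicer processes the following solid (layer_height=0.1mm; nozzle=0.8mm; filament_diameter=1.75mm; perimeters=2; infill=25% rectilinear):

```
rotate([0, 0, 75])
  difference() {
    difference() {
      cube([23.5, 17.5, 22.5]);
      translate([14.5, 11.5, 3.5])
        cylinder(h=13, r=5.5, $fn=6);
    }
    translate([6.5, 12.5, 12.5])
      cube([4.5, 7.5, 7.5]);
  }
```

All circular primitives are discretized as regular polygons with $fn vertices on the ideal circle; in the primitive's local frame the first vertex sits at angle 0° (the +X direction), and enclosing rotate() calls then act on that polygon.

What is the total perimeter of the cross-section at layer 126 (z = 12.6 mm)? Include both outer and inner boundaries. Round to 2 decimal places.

118.27 mm

At z = 12.6 mm: the cube is present — its section is the full 23.5×17.5 rectangle (perimeter 82.00 mm); the r=5.5 cylinder at (14.5, 11.5) contributes a regular 6-gon of circumradius 5.5 (perimeter = 2·6·5.500·sin(180°/6) = 33.00 mm); Subtracting the remaining from the first: starting from the 23.5×17.5 cube, the r=5.5 cylinder at (14.5, 11.5) lies wholly inside it (removes its full 78.59 mm² and its 33.00 mm outline becomes a hole wall) — boundary (outer + 1 inner loop) = 115.00 mm; the 4.5×7.5 cube at (6.5, 12.5) contributes its full rectangle (perimeter 24.00 mm); Taking the first minus the rest: starting from the result so far, the 4.5×7.5 cube at (6.5, 12.5) partially overlaps it — only the 20.75 mm² overlap (of its 33.75 mm²) is removed, clipping the outline — boundary = 118.27 mm; (rotated 75° about Z; rotation is an isometry so areas/perimeters/island counts are preserved). Overall, the cross-section is a single solid region. Total boundary length (outer) = 118.27 mm.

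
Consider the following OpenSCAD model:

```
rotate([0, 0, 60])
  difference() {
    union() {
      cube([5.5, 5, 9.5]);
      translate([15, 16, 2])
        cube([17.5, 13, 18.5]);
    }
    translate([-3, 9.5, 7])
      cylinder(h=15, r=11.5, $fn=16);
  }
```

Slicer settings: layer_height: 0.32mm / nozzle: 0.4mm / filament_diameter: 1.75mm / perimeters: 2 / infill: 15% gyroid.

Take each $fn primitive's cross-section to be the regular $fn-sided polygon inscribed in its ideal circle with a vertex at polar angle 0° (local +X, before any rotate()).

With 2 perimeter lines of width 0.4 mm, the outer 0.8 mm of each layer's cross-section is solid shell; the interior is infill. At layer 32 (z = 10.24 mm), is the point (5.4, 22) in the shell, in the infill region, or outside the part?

At z = 10.24 mm: the cube does not reach this height (z outside [0, 9.5]); the cube at (15, 16) (footprint 17.5×13) is included at this height; Taking the union: only the 17.5×13 cube at (15, 16) is present, so the union is just that shape — 1 connected region; the r=11.5 cylinder at (-3, 9.5) gives a regular 16-gon of circumradius 11.5 (constant along its height); After the difference (first − rest): starting from that combined region, the r=11.5 cylinder at (-3, 9.5) misses the remaining region (no effect) — 1 connected region; (rotated 60° about Z; rotation is an isometry so areas/perimeters/island counts are preserved). Overall, the cross-section is a single solid region. Undo the 60° rotation: the query point maps to (21.753, 6.323) in the un-rotated model frame. The nearest boundary edge runs (32.50, 16.00)→(15.00, 16.00); distance from the point to it = 9.68 mm. The point is not inside any of the regions above, so it lies outside the cross-section (9.68 mm from the nearest boundary).

outside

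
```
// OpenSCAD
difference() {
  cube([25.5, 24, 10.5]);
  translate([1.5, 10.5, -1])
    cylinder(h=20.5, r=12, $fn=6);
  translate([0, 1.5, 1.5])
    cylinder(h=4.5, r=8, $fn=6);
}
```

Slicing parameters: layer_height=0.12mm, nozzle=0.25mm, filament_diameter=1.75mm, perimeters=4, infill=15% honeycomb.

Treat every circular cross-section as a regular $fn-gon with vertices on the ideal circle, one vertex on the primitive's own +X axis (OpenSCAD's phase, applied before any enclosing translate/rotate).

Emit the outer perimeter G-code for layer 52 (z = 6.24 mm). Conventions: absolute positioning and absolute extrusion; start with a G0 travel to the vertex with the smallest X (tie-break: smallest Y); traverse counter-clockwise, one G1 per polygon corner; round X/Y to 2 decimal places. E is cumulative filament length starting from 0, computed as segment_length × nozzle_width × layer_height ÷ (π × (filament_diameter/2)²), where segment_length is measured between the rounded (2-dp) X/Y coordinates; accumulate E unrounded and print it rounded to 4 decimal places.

G0 X0.00 Y0.00 Z6.24
G1 X25.50 Y0.00 E0.3181
G1 X25.50 Y24.00 E0.6174
G1 X0.00 Y24.00 E0.9354
G1 X0.00 Y20.89 E0.9742
G1 X7.50 Y20.89 E1.0678
G1 X13.50 Y10.50 E1.2174
G1 X7.50 Y0.11 E1.3671
G1 X0.00 Y0.11 E1.4606
G1 X0.00 Y0.00 E1.4620

At z = 6.24 mm: the cube is present — its section is the full 25.5×24 rectangle; the cylinder at (1.5, 10.5): section is a regular 6-gon, circumradius r=12; the cylinder at (0, 1.5) is not intersected at this z (z outside [1.5, 6]); Taking the first minus the rest: starting from the 25.5×24 cube, the r=12 cylinder at (1.5, 10.5) partially overlaps it — only the 218.24 mm² overlap (of its 374.12 mm²) is removed, clipping the outline — 1 connected region. The outline is a single polygon with 9 vertices. Extrusion per mm of travel: 0.25 × 0.12 / (π × 0.875²) = 0.012473. Accumulating E over each segment gives final E = 1.4620.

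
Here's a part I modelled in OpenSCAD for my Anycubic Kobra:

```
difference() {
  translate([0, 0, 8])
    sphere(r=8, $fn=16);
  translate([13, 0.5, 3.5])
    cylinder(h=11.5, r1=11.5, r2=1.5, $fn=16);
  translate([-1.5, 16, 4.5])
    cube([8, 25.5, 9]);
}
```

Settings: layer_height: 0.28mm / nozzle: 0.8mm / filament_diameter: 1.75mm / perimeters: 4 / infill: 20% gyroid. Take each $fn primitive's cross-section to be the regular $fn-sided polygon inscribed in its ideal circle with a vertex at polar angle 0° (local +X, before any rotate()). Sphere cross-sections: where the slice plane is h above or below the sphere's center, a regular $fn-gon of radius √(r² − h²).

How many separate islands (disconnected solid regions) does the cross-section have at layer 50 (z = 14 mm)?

1

At z = 14 mm: the r=8 sphere contributes a regular 16-gon of circumradius √(8²−6²) = 5.292; the cone at (13, 0.5): at t=0.913 of its height the radius interpolates to r₁+(r₂−r₁)t = 2.370, giving a regular 16-gon of that circumradius; the cube at (-1.5, 16) is absent (z outside [4.5, 13.5]); After the difference (first − rest): starting from the r=8 sphere, the cone at (13, 0.5) misses the remaining region (no effect) — 1 connected region. Overall, the cross-section is a single solid region. Island count = 1.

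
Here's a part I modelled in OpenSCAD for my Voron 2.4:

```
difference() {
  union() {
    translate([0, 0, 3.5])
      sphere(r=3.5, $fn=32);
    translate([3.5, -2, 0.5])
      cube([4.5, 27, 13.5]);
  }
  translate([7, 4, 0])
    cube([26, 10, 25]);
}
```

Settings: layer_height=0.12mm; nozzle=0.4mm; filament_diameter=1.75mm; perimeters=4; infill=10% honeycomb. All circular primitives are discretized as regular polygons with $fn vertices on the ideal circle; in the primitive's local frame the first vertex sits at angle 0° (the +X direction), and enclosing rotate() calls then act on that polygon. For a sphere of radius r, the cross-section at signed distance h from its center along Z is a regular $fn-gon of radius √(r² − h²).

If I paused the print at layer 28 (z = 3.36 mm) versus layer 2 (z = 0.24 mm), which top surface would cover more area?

Layer 28 (z = 3.36): the r=3.5 sphere contributes a regular 32-gon of circumradius √(3.5²−0.14²) = 3.497 (area = (32/2)·3.497²·sin(360°/32) = 38.18 mm²); the cube at (3.5, -2) (footprint 4.5×27) is included at this height (area 121.50 mm²); Combining (union): the 2 present regions are separate (no shared area or edge), so areas and boundary lengths simply add and each stays a separate island — area = 159.68 mm²; the cube at (7, 4) (footprint 26×10) is included at this height (area 260.00 mm²); Taking the first minus the rest: starting from that combined region (159.68 mm²), the 26×10 cube at (7, 4) partially overlaps it — only the 10.00 mm² overlap (of its 260.00 mm²) is removed, clipping the outline — area = 149.68 mm². So its area = 149.68 mm². Layer 2 (z = 0.24): the r=3.5 sphere contributes a regular 32-gon of circumradius √(3.5²−3.26²) = 1.274 (area = (32/2)·1.274²·sin(360°/32) = 5.06 mm²); the cube at (3.5, -2) is absent (z outside [0.5, 14]); Taking the union: only the r=3.5 sphere is present, so the union is just that shape — area = 5.06 mm²; the cube at (7, 4) (footprint 26×10) is included at this height (area 260.00 mm²); Taking the first minus the rest: starting from that combined region (5.06 mm²), the 26×10 cube at (7, 4) misses the remaining region (no effect) — area = 5.06 mm². So its area = 5.06 mm². Layer 28 is larger (149.68 vs 5.06 mm²).

layer 28 (z = 3.36 mm)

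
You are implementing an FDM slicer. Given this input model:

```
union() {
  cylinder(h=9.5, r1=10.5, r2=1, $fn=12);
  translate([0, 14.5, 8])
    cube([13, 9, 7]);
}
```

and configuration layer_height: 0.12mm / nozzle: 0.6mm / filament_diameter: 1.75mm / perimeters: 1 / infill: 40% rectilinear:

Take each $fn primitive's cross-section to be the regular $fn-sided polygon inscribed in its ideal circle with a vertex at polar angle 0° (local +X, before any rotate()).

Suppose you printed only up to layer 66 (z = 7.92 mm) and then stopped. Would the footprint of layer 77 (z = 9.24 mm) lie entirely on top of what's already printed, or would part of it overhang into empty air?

part overhangs

Compare the two slices. At z = 7.92: the cone contributes a regular 12-gon of circumradius 2.580 (interpolated between r1=10.5 and r2=1 at t=0.834) (area = (12/2)·2.580²·sin(360°/12) = 19.97 mm²); the cube at (0, 14.5) is absent (z outside [8, 15]); Combining (union): only the cone is present, so the union is just that shape — area = 19.97 mm². At z = 9.24: the cone: at t=0.973 of its height the radius interpolates to r₁+(r₂−r₁)t = 1.260, giving a regular 12-gon of that circumradius (area = (12/2)·1.260²·sin(360°/12) = 4.76 mm²); the cube at (0, 14.5) is present — its section is the full 13×9 rectangle (area 117.00 mm²); Merging all regions: the 2 present regions are separate (no shared area or edge), so areas and boundary lengths simply add and each stays a separate island — area = 121.76 mm². Checking containment: at z = 9.24 the cross-section extends beyond the z = 7.92 cross-section by about 117.00 mm².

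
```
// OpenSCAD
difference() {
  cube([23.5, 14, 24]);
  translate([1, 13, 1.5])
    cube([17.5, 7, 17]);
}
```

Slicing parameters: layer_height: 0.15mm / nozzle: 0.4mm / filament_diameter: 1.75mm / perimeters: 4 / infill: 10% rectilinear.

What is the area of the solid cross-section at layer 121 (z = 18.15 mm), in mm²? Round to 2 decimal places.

At z = 18.15 mm: the cube is present — its section is the full 23.5×14 rectangle (area 329.00 mm²); the cube at (1, 13) is present — its section is the full 17.5×7 rectangle (area 122.50 mm²); Subtracting the remaining from the first: starting from the 23.5×14 cube (329.00 mm²), the 17.5×7 cube at (1, 13) partially overlaps it — only the 17.50 mm² overlap (of its 122.50 mm²) is removed, clipping the outline — area = 311.50 mm². Overall, the cross-section is a single solid region. Net area = 311.50 mm².

311.50 mm²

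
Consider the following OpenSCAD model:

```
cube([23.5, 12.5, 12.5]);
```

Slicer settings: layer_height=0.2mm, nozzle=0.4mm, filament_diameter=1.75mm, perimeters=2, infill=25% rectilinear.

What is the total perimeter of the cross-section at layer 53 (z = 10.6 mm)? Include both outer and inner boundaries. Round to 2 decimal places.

72.00 mm

At z = 10.6 mm: the cube is present — its section is the full 23.5×12.5 rectangle (perimeter 72.00 mm). Overall, the cross-section is a single solid region. Total boundary length (outer) = 72.00 mm.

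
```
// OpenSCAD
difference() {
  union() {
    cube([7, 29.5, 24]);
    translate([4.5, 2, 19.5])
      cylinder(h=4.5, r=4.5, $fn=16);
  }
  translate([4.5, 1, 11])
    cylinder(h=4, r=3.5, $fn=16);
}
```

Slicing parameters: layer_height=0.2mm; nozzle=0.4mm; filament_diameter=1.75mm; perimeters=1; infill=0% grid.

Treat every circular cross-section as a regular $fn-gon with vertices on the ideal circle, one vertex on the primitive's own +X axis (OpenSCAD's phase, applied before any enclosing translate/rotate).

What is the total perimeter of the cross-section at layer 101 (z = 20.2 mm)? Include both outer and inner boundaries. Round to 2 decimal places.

77.18 mm

At z = 20.2 mm: the cube (footprint 7×29.5) is included at this height (perimeter 73.00 mm); the r=4.5 cylinder at (4.5, 2) contributes a regular 16-gon of circumradius 4.5 (perimeter = 2·16·4.500·sin(180°/16) = 28.09 mm); Merging all regions: the regions partially overlap (shared area 39.57 mm²), so the edge portions inside another operand are dropped and the merged outline is re-measured after clipping — boundary = 77.18 mm; the cylinder at (4.5, 1) is absent (z outside [11, 15]); After the difference (first − rest): none of the subtracted shapes is present at this height, so that combined region is unchanged — boundary = 77.18 mm. Overall, the cross-section is a single solid region. Total boundary length (outer) = 77.18 mm.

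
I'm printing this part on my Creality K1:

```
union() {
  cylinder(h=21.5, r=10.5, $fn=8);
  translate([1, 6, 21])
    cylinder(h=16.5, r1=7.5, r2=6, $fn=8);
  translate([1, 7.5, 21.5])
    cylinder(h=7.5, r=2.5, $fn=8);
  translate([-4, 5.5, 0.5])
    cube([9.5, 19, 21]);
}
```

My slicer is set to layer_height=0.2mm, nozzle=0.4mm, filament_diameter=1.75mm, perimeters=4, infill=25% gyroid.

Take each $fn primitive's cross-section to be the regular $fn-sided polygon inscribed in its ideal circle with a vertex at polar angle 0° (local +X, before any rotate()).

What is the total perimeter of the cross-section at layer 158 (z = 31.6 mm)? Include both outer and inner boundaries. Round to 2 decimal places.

40.02 mm

At z = 31.6 mm: the cylinder is not intersected at this z (z outside [0, 21.5]); the cone at (1, 6) contributes a regular 8-gon of circumradius 6.536 (interpolated between r1=7.5 and r2=6 at t=0.642) (perimeter = 2·8·6.536·sin(180°/8) = 40.02 mm); the cylinder at (1, 7.5) does not reach this height (z outside [21.5, 29]); the cube at (-4, 5.5) does not reach this height (z outside [0.5, 21.5]); Combining (union): only the cone at (1, 6) is present, so the union is just that shape — boundary = 40.02 mm. Overall, the cross-section is a single solid region. Total boundary length (outer) = 40.02 mm.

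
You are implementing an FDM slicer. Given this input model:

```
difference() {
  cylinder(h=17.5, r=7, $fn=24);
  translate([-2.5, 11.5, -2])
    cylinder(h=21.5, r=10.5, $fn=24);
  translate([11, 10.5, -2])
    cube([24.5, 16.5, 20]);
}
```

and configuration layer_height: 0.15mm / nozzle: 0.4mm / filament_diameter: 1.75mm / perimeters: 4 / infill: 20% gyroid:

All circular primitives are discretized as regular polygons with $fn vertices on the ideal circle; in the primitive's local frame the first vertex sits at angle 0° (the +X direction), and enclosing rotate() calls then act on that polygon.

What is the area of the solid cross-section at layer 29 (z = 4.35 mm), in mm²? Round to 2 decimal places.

At z = 4.35 mm: the r=7 cylinder gives a regular 24-gon of circumradius 7 (constant along its height) (area = (24/2)·7.000²·sin(360°/24) = 152.19 mm²); the r=10.5 cylinder at (-2.5, 11.5) gives a regular 24-gon of circumradius 10.5 (constant along its height) (area = (24/2)·10.500²·sin(360°/24) = 342.42 mm²); the cube at (11, 10.5) (footprint 24.5×16.5) is included at this height (area 404.25 mm²); Taking the first minus the rest: starting from the r=7 cylinder (152.19 mm²), the r=10.5 cylinder at (-2.5, 11.5) partially overlaps it — only the 48.33 mm² overlap (of its 342.42 mm²) is removed, clipping the outline; the 24.5×16.5 cube at (11, 10.5) misses the remaining region (no effect) — area = 103.86 mm². Overall, the cross-section is a single solid region. Net area = 103.86 mm².

103.86 mm²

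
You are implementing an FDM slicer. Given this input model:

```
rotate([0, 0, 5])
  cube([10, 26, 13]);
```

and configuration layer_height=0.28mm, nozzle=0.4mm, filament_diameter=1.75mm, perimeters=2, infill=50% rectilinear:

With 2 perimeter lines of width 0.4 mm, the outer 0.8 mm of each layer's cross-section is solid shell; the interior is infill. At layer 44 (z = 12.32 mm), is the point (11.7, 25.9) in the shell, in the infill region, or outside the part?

At z = 12.32 mm: the 10×26 cube contributes its full rectangle; (whole slice rotated 5° about Z — lengths, areas and connectivity unchanged). Overall, the cross-section is a single solid region. Undo the 5° rotation: the query point maps to (13.913, 24.782) in the un-rotated model frame. The nearest boundary edge runs (10.00, 0.00)→(10.00, 26.00); distance from the point to it = 3.91 mm. The point is not inside any of the regions above, so it lies outside the cross-section (3.91 mm from the nearest boundary).

outside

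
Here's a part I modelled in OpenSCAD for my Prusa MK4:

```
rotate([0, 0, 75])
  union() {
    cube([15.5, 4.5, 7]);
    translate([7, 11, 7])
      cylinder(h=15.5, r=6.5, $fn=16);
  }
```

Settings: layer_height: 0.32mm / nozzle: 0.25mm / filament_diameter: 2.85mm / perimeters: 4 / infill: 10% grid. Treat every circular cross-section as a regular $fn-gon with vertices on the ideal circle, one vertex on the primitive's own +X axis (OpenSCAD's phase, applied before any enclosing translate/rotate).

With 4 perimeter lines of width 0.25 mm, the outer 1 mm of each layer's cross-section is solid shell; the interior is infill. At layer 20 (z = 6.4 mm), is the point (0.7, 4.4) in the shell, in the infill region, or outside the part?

shell

At z = 6.4 mm: the cube (footprint 15.5×4.5) is included at this height; the cylinder at (7, 11) does not reach this height (z outside [7, 22.5]); Combining (union): only the 15.5×4.5 cube is present, so the union is just that shape — 1 connected region; (rotated 75° about Z; rotation is an isometry so areas/perimeters/island counts are preserved). Overall, the cross-section is a single solid region. Undo the 75° rotation: the query point maps to (4.431, 0.463) in the un-rotated model frame. The nearest boundary edge runs (0.00, 0.00)→(15.50, 0.00); distance from the point to it = 0.46 mm. The point is inside the cross-section, 0.46 mm from the nearest boundary — within the 1 mm shell band (4 × 0.25).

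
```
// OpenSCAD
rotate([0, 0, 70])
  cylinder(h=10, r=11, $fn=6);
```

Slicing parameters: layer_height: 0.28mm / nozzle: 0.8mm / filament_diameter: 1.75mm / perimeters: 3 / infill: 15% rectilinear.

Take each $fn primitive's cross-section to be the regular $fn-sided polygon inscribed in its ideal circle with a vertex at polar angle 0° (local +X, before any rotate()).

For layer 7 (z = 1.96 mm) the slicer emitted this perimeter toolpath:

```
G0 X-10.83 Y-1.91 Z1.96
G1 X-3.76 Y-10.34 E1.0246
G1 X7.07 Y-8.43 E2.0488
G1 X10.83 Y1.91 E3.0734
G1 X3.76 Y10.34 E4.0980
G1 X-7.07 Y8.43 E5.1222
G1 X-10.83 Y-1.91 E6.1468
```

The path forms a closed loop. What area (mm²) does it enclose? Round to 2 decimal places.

Apply the shoelace formula to the sequence of (X, Y) vertices; enclosed area = 314.40 mm².

314.40 mm²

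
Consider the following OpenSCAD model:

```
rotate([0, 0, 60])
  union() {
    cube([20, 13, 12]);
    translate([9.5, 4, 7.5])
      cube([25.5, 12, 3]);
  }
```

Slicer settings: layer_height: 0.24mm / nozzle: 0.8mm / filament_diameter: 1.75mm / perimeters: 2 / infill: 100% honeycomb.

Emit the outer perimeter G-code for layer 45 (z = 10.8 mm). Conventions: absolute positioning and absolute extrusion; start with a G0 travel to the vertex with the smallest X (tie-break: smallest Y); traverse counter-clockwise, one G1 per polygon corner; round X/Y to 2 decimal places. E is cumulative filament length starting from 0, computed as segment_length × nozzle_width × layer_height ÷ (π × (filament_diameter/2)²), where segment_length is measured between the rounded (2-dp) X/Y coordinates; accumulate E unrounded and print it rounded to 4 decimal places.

G0 X-11.26 Y6.50 Z10.80
G1 X0.00 Y0.00 E1.0378
G1 X10.00 Y17.32 E2.6343
G1 X-1.26 Y23.82 E3.6721
G1 X-11.26 Y6.50 E5.2686

At z = 10.8 mm: the cube (footprint 20×13) is included at this height; the cube at (9.5, 4) is absent (z outside [7.5, 10.5]); Taking the union: only the 20×13 cube is present, so the union is just that shape — 1 connected region; (whole slice rotated 60° about Z — lengths, areas and connectivity unchanged). The outline is a single polygon with 4 vertices. Extrusion per mm of travel: 0.8 × 0.24 / (π × 0.875²) = 0.079824. Accumulating E over each segment gives final E = 5.2686.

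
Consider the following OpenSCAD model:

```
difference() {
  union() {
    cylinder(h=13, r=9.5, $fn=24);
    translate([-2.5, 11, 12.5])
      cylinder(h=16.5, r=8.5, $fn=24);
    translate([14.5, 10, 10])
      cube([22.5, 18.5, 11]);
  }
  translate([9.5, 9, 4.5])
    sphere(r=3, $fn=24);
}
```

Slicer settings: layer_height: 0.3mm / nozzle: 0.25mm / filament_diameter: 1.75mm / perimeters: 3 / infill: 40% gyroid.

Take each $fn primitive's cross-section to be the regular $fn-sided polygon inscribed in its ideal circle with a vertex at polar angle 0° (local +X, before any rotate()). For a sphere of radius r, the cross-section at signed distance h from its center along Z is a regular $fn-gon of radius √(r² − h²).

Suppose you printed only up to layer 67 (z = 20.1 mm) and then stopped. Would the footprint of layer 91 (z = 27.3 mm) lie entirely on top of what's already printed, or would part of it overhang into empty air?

Compare the two slices. At z = 20.1: the cylinder is absent (z outside [0, 13]); the r=8.5 cylinder at (-2.5, 11) gives a regular 24-gon of circumradius 8.5 (constant along its height) (area = (24/2)·8.500²·sin(360°/24) = 224.40 mm²); the 22.5×18.5 cube at (14.5, 10) contributes its full rectangle (area 416.25 mm²); Combining (union): the 2 present regions are separate (no shared area or edge), so areas and boundary lengths simply add and each stays a separate island — area = 640.65 mm²; the sphere at (9.5, 9) is not intersected at this z (|z−center|=15.600 > r=3); Subtracting the remaining from the first: none of the subtracted shapes is present at this height, so that combined region is unchanged — area = 640.65 mm². At z = 27.3: the cylinder does not reach this height (z outside [0, 13]); the cylinder at (-2.5, 11): section is a regular 24-gon, circumradius r=8.5 (area = (24/2)·8.500²·sin(360°/24) = 224.40 mm²); the cube at (14.5, 10) does not reach this height (z outside [10, 21]); Taking the union: only the r=8.5 cylinder at (-2.5, 11) is present, so the union is just that shape — area = 224.40 mm²; the sphere at (9.5, 9) is not intersected at this z (|z−center|=22.800 > r=3); Taking the first minus the rest: none of the subtracted shapes is present at this height, so the result so far is unchanged — area = 224.40 mm². Checking containment: the cross-section at z = 27.3 is a subset of the cross-section at z = 20.1.

entirely on top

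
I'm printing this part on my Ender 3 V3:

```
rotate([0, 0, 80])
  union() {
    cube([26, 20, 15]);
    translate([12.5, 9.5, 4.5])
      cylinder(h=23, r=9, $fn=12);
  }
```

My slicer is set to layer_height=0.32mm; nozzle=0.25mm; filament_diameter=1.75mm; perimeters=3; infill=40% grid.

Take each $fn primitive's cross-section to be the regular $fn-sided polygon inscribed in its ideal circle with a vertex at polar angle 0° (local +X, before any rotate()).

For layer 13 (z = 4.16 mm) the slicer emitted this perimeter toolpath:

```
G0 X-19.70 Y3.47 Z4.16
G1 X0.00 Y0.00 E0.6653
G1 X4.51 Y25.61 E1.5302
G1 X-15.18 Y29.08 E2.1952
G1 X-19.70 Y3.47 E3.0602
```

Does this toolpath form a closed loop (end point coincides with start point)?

yes

Start point (G0): (-19.70, 3.47). End point (last G1): the path returns to the start — closed.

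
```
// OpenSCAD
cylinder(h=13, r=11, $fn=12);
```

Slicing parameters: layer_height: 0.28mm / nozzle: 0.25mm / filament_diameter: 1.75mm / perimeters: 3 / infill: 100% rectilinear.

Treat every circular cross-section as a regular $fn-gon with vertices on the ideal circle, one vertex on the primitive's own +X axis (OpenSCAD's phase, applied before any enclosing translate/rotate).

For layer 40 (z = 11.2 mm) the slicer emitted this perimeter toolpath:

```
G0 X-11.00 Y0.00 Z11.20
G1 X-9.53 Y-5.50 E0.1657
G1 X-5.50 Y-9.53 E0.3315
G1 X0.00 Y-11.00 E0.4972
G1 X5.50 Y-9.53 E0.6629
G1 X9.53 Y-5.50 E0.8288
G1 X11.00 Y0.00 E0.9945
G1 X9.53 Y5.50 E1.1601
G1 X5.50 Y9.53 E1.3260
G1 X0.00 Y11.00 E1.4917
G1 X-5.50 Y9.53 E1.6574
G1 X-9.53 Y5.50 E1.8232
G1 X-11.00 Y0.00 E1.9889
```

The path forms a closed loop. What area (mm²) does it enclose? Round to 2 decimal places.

363.14 mm²

Apply the shoelace formula to the sequence of (X, Y) vertices; enclosed area = 363.14 mm².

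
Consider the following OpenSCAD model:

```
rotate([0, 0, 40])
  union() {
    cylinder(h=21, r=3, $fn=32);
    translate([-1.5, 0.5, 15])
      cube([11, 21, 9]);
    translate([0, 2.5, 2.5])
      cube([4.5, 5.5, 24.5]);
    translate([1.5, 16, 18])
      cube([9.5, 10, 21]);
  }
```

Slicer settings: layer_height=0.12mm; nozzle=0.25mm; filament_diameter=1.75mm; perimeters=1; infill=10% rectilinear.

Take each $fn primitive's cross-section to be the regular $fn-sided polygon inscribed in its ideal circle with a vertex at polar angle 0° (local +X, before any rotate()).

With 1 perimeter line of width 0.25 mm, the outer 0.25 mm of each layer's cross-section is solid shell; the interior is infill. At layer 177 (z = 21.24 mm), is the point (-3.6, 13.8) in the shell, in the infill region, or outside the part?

infill

At z = 21.24 mm: the cylinder is absent (z outside [0, 21]); the cube at (-1.5, 0.5) is present — its section is the full 11×21 rectangle; the cube at (0, 2.5) (footprint 4.5×5.5) is included at this height; the cube at (1.5, 16) (footprint 9.5×10) is included at this height; Taking the union: the regions partially overlap (shared area 68.75 mm²), so overlapping operands fuse into one piece — 1 connected region; (whole slice rotated 40° about Z — lengths, areas and connectivity unchanged). Overall, the cross-section is a single solid region. Undo the 40° rotation: the query point maps to (6.113, 12.885) in the un-rotated model frame. The nearest boundary edge runs (9.50, 16.00)→(9.50, 0.50); distance from the point to it = 3.39 mm. The point is inside the cross-section and 3.39 mm from the nearest boundary — more than the 0.25 mm shell width (1 × 0.25), so it's in the infill interior.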